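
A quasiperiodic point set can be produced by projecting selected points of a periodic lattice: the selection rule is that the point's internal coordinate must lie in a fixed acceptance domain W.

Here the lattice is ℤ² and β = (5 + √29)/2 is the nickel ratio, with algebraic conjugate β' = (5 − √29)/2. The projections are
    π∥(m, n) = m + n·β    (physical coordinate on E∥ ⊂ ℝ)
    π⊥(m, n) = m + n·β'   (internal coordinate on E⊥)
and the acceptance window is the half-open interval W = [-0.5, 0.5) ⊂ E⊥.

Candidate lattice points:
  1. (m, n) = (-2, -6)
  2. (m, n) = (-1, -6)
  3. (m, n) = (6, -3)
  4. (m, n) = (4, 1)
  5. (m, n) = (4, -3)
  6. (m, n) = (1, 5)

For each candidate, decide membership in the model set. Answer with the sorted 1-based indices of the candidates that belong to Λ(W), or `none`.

2, 6

Numerically β ≈ 5.19258 and β' = −1/β ≈ -0.19258.
[1] lift (-2,-6): star map gives -0.84451; window check -0.5 ≤ -0.84451 < 0.5 is false → out
[2] lift (-1,-6): star map gives 0.15549; window check -0.5 ≤ 0.15549 < 0.5 is true → IN Λ
[3] lift (6,-3): star map gives 6.57775; window check -0.5 ≤ 6.57775 < 0.5 is false → out
[4] lift (4,1): star map gives 3.80742; window check -0.5 ≤ 3.80742 < 0.5 is false → out
[5] lift (4,-3): star map gives 4.57775; window check -0.5 ≤ 4.57775 < 0.5 is false → out
[6] lift (1,5): star map gives 0.03709; window check -0.5 ≤ 0.03709 < 0.5 is true → IN Λ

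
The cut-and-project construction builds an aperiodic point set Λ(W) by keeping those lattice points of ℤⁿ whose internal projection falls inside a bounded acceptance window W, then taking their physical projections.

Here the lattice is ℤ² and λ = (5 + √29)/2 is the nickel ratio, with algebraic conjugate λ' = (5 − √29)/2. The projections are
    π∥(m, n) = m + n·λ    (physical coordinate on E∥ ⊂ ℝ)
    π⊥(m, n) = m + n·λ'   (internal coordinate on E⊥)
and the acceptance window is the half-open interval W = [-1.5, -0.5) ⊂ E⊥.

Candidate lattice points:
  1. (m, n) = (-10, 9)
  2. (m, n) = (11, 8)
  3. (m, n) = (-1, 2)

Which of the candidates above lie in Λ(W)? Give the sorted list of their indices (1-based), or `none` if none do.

3

Compute λ' = (5−√29)/2 = -0.192582, so π⊥(m,n) = m -0.192582·n.
#1 (-10,9): internal coord -10 + (9)·λ' = -11.733242; -11.733242 ∉ [-1.5, -0.5) → out
#2 (11,8): internal coord 11 + (8)·λ' = +9.459341; +9.459341 ∉ [-1.5, -0.5) → out
#3 (-1,2): internal coord -1 + (2)·λ' = -1.385165; -1.385165 ∈ [-1.5, -0.5) → IN Λ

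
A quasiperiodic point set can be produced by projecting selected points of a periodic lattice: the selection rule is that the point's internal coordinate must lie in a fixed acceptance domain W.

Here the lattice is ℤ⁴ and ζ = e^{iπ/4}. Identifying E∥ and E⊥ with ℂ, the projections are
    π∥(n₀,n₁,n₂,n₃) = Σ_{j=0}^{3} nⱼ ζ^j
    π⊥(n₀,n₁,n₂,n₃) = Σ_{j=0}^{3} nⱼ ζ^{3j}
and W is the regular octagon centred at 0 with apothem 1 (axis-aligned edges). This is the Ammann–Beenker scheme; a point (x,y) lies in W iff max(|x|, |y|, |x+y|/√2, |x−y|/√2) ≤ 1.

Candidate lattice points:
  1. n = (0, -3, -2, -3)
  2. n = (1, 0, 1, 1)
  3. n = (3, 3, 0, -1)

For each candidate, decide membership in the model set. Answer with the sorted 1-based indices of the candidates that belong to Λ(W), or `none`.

Internal map: ζ^{3j} for j=0..3 gives (1,0), (−√2/2,√2/2), (0,−1), (√2/2,√2/2).
candidate 1: n = (0, -3, -2, -3) → π⊥ ≈ (+0.000000, -2.242641); max(|x|,|y|,|x±y|/√2) = 2.242641 > 1 ⇒ ∉ W
candidate 2: n = (1, 0, 1, 1) → π⊥ ≈ (+1.707107, -0.292893); max(|x|,|y|,|x±y|/√2) = 1.707107 > 1 ⇒ ∉ W
candidate 3: n = (3, 3, 0, -1) → π⊥ ≈ (+0.171573, +1.414214); max(|x|,|y|,|x±y|/√2) = 1.414214 > 1 ⇒ ∉ W

none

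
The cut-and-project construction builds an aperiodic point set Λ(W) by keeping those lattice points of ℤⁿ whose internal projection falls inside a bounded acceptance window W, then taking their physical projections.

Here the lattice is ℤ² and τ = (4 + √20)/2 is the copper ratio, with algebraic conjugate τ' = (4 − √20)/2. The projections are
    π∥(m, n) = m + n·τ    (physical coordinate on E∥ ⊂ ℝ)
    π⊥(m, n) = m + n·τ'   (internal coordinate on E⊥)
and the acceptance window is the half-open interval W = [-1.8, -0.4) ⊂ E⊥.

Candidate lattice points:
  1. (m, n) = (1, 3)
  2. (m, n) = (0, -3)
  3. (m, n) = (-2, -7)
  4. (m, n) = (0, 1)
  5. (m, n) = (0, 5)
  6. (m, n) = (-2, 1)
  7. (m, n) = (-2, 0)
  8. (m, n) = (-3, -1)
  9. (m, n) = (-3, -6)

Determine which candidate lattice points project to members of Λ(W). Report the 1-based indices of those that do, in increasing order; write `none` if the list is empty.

5, 9

Compute τ' = (4−√20)/2 = -0.2361, so π⊥(m,n) = m -0.2361·n.
#1 (1,3): internal coord 1 + (3)·τ' = +0.2918; +0.2918 ∉ [-1.8, -0.4) → out
#2 (0,-3): internal coord 0 + (-3)·τ' = +0.7082; +0.7082 ∉ [-1.8, -0.4) → out
#3 (-2,-7): internal coord -2 + (-7)·τ' = -0.3475; -0.3475 ∉ [-1.8, -0.4) → out
#4 (0,1): internal coord 0 + (1)·τ' = -0.2361; -0.2361 ∉ [-1.8, -0.4) → out
#5 (0,5): internal coord 0 + (5)·τ' = -1.1803; -1.1803 ∈ [-1.8, -0.4) → IN Λ
#6 (-2,1): internal coord -2 + (1)·τ' = -2.2361; -2.2361 ∉ [-1.8, -0.4) → out
#7 (-2,0): internal coord -2 + (0)·τ' = -2.0000; -2.0000 ∉ [-1.8, -0.4) → out
#8 (-3,-1): internal coord -3 + (-1)·τ' = -2.7639; -2.7639 ∉ [-1.8, -0.4) → out
#9 (-3,-6): internal coord -3 + (-6)·τ' = -1.5836; -1.5836 ∈ [-1.8, -0.4) → IN Λ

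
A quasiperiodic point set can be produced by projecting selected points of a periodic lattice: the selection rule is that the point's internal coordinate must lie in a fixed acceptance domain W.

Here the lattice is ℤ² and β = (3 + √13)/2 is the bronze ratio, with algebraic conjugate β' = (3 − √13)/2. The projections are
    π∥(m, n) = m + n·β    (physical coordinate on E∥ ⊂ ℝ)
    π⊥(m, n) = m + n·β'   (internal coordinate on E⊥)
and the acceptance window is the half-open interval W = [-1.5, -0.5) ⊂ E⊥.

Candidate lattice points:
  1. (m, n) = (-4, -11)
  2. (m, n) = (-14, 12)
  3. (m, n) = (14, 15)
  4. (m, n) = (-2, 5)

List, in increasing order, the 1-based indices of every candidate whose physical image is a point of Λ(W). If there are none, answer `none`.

1

Compute β' = (3−√13)/2 = -0.3028, so π⊥(m,n) = m -0.3028·n.
[1] lift (-4,-11): star map gives -0.6695; window check -1.5 ≤ -0.6695 < -0.5 is true → IN Λ
[2] lift (-14,12): star map gives -17.6333; window check -1.5 ≤ -17.6333 < -0.5 is false → out
[3] lift (14,15): star map gives 9.4584; window check -1.5 ≤ 9.4584 < -0.5 is false → out
[4] lift (-2,5): star map gives -3.5139; window check -1.5 ≤ -3.5139 < -0.5 is false → out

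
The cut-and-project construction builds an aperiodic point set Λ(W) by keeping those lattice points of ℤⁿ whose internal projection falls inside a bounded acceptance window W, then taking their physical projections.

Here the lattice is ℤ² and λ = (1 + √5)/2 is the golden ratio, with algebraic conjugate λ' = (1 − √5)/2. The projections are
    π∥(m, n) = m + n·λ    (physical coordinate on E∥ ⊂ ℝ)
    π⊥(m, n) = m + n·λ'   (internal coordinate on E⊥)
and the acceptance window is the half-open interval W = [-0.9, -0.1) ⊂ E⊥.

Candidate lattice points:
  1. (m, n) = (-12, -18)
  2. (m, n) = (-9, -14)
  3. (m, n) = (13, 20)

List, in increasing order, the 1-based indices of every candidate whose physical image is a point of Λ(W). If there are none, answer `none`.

1, 2

Compute λ' = (1−√5)/2 = -0.6180, so π⊥(m,n) = m -0.6180·n.
candidate 1: (m,n)=(-12,-18) → π∥ = -12-18·λ ≈ -41.1246, π⊥ = -12-18·λ' ≈ -0.8754 ∈ [-0.9, -0.1) ⇒ IN Λ
candidate 2: (m,n)=(-9,-14) → π∥ = -9-14·λ ≈ -31.6525, π⊥ = -9-14·λ' ≈ -0.3475 ∈ [-0.9, -0.1) ⇒ IN Λ
candidate 3: (m,n)=(13,20) → π∥ = 13+20·λ ≈ 45.3607, π⊥ = 13+20·λ' ≈ 0.6393 ∉ [-0.9, -0.1) ⇒ out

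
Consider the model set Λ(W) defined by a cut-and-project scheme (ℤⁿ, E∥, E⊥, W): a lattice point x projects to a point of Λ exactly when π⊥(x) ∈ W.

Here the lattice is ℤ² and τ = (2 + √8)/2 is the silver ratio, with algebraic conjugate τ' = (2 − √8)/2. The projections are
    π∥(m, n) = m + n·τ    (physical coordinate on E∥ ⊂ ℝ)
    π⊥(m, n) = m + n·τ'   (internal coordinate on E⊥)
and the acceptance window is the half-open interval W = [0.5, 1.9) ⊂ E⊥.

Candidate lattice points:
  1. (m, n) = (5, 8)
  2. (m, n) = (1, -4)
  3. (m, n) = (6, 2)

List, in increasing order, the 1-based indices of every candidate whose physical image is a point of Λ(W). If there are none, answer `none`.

Compute τ' = (2−√8)/2 = -0.414214, so π⊥(m,n) = m -0.414214·n.
candidate 1: (m,n)=(5,8) → π∥ = 5+8·τ ≈ 24.313708, π⊥ = 5+8·τ' ≈ 1.686292 ∈ [0.5, 1.9) ⇒ IN Λ
candidate 2: (m,n)=(1,-4) → π∥ = 1-4·τ ≈ -8.656854, π⊥ = 1-4·τ' ≈ 2.656854 ∉ [0.5, 1.9) ⇒ out
candidate 3: (m,n)=(6,2) → π∥ = 6+2·τ ≈ 10.828427, π⊥ = 6+2·τ' ≈ 5.171573 ∉ [0.5, 1.9) ⇒ out

1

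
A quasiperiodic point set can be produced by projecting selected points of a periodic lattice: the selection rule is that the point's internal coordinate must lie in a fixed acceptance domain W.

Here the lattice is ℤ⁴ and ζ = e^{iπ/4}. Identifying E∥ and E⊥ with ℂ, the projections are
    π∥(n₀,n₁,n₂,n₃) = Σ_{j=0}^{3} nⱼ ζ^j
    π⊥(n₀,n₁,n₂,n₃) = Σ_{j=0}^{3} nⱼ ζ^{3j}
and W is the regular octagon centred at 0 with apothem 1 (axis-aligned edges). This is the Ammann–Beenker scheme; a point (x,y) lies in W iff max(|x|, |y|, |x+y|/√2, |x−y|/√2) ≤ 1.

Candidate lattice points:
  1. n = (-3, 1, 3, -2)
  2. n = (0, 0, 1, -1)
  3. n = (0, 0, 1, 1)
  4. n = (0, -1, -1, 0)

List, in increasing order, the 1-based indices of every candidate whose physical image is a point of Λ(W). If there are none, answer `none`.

Internal map: ζ^{3j} for j=0..3 gives (1,0), (−√2/2,√2/2), (0,−1), (√2/2,√2/2).
candidate 1: n = (-3, 1, 3, -2) → π⊥ ≈ (-5.12132, -3.70711); max(|x|,|y|,|x±y|/√2) = 6.24264 > 1 ⇒ ∉ W
candidate 2: n = (0, 0, 1, -1) → π⊥ ≈ (-0.70711, -1.70711); max(|x|,|y|,|x±y|/√2) = 1.70711 > 1 ⇒ ∉ W
candidate 3: n = (0, 0, 1, 1) → π⊥ ≈ (+0.70711, -0.29289); max(|x|,|y|,|x±y|/√2) = 0.70711 ≤ 1 ⇒ ∈ W
candidate 4: n = (0, -1, -1, 0) → π⊥ ≈ (+0.70711, +0.29289); max(|x|,|y|,|x±y|/√2) = 0.70711 ≤ 1 ⇒ ∈ W

3, 4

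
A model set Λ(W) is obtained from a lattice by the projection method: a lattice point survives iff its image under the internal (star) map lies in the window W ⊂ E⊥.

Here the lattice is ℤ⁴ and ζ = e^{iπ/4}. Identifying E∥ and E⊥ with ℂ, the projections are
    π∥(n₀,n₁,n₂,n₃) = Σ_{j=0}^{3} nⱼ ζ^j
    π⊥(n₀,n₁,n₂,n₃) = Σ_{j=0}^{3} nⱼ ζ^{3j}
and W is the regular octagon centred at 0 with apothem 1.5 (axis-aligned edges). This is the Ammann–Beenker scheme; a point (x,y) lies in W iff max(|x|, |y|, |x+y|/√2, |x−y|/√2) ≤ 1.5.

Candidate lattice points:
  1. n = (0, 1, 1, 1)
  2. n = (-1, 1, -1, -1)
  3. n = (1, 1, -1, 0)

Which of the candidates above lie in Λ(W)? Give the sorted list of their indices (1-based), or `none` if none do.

1

Internal map: ζ^{3j} for j=0..3 gives (1,0), (−√2/2,√2/2), (0,−1), (√2/2,√2/2).
#1 (0, 1, 1, 1): internal (0.0000, 0.4142); octagon support 0.4142 vs apothem 1.5 → ∈ W
#2 (-1, 1, -1, -1): internal (-2.4142, 1.0000); octagon support 2.4142 vs apothem 1.5 → ∉ W
#3 (1, 1, -1, 0): internal (0.2929, 1.7071); octagon support 1.7071 vs apothem 1.5 → ∉ W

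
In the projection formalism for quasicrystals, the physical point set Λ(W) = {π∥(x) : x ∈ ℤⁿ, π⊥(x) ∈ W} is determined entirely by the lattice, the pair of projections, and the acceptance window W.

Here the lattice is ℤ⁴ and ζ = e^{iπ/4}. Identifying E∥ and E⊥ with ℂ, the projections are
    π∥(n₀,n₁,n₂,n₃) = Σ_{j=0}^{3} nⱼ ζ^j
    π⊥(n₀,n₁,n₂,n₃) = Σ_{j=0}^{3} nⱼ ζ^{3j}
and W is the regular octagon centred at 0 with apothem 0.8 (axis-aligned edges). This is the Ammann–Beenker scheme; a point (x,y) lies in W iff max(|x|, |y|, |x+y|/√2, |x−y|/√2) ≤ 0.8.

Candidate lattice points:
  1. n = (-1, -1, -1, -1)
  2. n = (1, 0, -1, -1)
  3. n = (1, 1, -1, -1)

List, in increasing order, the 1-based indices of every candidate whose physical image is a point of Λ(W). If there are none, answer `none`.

2

Internal map: ζ^{3j} for j=0..3 gives (1,0), (−√2/2,√2/2), (0,−1), (√2/2,√2/2).
candidate 1: n = (-1, -1, -1, -1) → π⊥ ≈ (-1.0000, -0.4142); max(|x|,|y|,|x±y|/√2) = 1.0000 > 0.8 ⇒ ∉ W
candidate 2: n = (1, 0, -1, -1) → π⊥ ≈ (+0.2929, +0.2929); max(|x|,|y|,|x±y|/√2) = 0.4142 ≤ 0.8 ⇒ ∈ W
candidate 3: n = (1, 1, -1, -1) → π⊥ ≈ (-0.4142, +1.0000); max(|x|,|y|,|x±y|/√2) = 1.0000 > 0.8 ⇒ ∉ W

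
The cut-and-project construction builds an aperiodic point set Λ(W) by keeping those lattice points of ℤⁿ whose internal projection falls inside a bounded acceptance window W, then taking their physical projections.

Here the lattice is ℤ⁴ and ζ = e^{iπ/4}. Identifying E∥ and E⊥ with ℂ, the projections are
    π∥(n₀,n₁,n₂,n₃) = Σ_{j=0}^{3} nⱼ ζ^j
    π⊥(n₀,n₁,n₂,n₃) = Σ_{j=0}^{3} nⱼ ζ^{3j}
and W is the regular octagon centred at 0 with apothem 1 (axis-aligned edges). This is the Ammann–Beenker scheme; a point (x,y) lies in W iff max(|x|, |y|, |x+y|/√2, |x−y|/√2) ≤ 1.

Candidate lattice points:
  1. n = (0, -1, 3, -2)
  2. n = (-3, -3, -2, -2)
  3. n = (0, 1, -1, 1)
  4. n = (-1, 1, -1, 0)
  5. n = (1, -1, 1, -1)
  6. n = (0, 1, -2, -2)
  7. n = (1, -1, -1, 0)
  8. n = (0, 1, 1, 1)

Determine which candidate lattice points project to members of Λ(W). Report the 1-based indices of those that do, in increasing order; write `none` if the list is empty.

With ζ = e^{iπ/4} the internal vectors are ζ^0,ζ^3,ζ^6,ζ^9.
#1 (0, -1, 3, -2): internal (-0.70711, -5.12132); octagon support 5.12132 vs apothem 1 → ∉ W
#2 (-3, -3, -2, -2): internal (-2.29289, -1.53553); octagon support 2.70711 vs apothem 1 → ∉ W
#3 (0, 1, -1, 1): internal (0.00000, 2.41421); octagon support 2.41421 vs apothem 1 → ∉ W
#4 (-1, 1, -1, 0): internal (-1.70711, 1.70711); octagon support 2.41421 vs apothem 1 → ∉ W
#5 (1, -1, 1, -1): internal (1.00000, -2.41421); octagon support 2.41421 vs apothem 1 → ∉ W
#6 (0, 1, -2, -2): internal (-2.12132, 1.29289); octagon support 2.41421 vs apothem 1 → ∉ W
#7 (1, -1, -1, 0): internal (1.70711, 0.29289); octagon support 1.70711 vs apothem 1 → ∉ W
#8 (0, 1, 1, 1): internal (0.00000, 0.41421); octagon support 0.41421 vs apothem 1 → ∈ W

8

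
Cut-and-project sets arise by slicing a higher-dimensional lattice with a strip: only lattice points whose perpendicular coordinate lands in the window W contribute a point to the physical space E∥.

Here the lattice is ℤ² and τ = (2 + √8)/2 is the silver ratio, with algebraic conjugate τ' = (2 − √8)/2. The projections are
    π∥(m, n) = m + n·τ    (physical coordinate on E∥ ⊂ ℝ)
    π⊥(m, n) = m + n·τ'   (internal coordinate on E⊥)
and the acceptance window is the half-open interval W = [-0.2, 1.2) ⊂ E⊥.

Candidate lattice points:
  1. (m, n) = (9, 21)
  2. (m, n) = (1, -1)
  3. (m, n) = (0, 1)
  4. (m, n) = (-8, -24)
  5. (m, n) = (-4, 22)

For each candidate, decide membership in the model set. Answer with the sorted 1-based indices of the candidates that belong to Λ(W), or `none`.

τ' = (2−√8)/2 ≈ -0.414214.
#1 (9,21): internal coord 9 + (21)·τ' = +0.301515; +0.301515 ∈ [-0.2, 1.2) → IN Λ
#2 (1,-1): internal coord 1 + (-1)·τ' = +1.414214; +1.414214 ∉ [-0.2, 1.2) → out
#3 (0,1): internal coord 0 + (1)·τ' = -0.414214; -0.414214 ∉ [-0.2, 1.2) → out
#4 (-8,-24): internal coord -8 + (-24)·τ' = +1.941125; +1.941125 ∉ [-0.2, 1.2) → out
#5 (-4,22): internal coord -4 + (22)·τ' = -13.112698; -13.112698 ∉ [-0.2, 1.2) → out

1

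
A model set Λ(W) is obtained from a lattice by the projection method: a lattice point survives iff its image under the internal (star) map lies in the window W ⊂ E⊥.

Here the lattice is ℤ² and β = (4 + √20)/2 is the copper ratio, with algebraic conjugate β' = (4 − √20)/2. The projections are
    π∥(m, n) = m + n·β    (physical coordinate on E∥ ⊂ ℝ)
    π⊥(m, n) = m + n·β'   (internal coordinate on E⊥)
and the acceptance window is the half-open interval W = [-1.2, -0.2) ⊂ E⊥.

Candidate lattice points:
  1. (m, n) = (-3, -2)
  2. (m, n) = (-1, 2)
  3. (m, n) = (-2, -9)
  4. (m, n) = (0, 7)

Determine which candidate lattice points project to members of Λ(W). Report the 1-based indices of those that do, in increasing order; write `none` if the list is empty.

none

Numerically β ≈ 4.2361 and β' = −1/β ≈ -0.2361.
[1] lift (-3,-2): star map gives -2.5279; window check -1.2 ≤ -2.5279 < -0.2 is false → out
[2] lift (-1,2): star map gives -1.4721; window check -1.2 ≤ -1.4721 < -0.2 is false → out
[3] lift (-2,-9): star map gives 0.1246; window check -1.2 ≤ 0.1246 < -0.2 is false → out
[4] lift (0,7): star map gives -1.6525; window check -1.2 ≤ -1.6525 < -0.2 is false → out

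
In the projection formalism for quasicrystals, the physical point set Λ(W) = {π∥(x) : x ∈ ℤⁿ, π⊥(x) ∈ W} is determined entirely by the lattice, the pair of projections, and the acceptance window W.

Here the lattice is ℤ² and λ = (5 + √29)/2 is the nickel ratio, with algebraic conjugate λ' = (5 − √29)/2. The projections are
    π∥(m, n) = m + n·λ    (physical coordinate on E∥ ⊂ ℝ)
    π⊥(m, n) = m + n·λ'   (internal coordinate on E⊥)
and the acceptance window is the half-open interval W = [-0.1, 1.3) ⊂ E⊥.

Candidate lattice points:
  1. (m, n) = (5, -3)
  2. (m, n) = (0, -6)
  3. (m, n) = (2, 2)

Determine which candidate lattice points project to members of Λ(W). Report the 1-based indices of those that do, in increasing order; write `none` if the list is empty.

2

λ' = (5−√29)/2 ≈ -0.192582.
[1] lift (5,-3): star map gives 5.577747; window check -0.1 ≤ 5.577747 < 1.3 is false → out
[2] lift (0,-6): star map gives 1.155494; window check -0.1 ≤ 1.155494 < 1.3 is true → IN Λ
[3] lift (2,2): star map gives 1.614835; window check -0.1 ≤ 1.614835 < 1.3 is false → out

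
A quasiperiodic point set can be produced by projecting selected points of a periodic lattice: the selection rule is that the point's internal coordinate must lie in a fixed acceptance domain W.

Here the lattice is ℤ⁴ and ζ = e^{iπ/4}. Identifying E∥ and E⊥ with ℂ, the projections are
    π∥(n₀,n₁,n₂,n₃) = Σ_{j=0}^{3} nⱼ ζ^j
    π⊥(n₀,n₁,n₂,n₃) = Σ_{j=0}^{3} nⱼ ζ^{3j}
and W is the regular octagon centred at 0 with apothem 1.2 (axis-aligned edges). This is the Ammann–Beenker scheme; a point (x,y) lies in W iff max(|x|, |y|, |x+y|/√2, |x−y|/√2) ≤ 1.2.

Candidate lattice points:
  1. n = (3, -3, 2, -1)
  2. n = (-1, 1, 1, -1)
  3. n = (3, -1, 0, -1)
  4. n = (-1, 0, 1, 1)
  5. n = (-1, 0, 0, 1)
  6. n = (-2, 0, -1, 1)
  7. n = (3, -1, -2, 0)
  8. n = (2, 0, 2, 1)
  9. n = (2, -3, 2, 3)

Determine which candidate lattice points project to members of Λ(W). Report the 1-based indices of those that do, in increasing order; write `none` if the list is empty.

4, 5

With ζ = e^{iπ/4} the internal vectors are ζ^0,ζ^3,ζ^6,ζ^9.
#1 (3, -3, 2, -1): internal (4.4142, -4.8284); octagon support 6.5355 vs apothem 1.2 → ∉ W
#2 (-1, 1, 1, -1): internal (-2.4142, -1.0000); octagon support 2.4142 vs apothem 1.2 → ∉ W
#3 (3, -1, 0, -1): internal (3.0000, -1.4142); octagon support 3.1213 vs apothem 1.2 → ∉ W
#4 (-1, 0, 1, 1): internal (-0.2929, -0.2929); octagon support 0.4142 vs apothem 1.2 → ∈ W
#5 (-1, 0, 0, 1): internal (-0.2929, 0.7071); octagon support 0.7071 vs apothem 1.2 → ∈ W
#6 (-2, 0, -1, 1): internal (-1.2929, 1.7071); octagon support 2.1213 vs apothem 1.2 → ∉ W
#7 (3, -1, -2, 0): internal (3.7071, 1.2929); octagon support 3.7071 vs apothem 1.2 → ∉ W
#8 (2, 0, 2, 1): internal (2.7071, -1.2929); octagon support 2.8284 vs apothem 1.2 → ∉ W
#9 (2, -3, 2, 3): internal (6.2426, -2.0000); octagon support 6.2426 vs apothem 1.2 → ∉ W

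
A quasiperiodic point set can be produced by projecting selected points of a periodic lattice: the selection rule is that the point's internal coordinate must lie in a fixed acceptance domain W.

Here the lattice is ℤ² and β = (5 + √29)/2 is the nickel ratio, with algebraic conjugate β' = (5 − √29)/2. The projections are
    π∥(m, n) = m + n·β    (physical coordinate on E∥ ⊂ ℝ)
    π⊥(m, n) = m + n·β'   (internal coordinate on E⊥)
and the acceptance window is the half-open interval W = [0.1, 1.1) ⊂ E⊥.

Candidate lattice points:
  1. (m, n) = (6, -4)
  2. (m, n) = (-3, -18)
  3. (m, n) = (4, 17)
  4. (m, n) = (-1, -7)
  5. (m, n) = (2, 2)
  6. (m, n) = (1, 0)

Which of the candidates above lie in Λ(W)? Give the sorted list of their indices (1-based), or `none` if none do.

2, 3, 4, 6

Numerically β ≈ 5.1926 and β' = −1/β ≈ -0.1926.
candidate 1: (m,n)=(6,-4) → π∥ = 6-4·β ≈ -14.7703, π⊥ = 6-4·β' ≈ 6.7703 ∉ [0.1, 1.1) ⇒ out
candidate 2: (m,n)=(-3,-18) → π∥ = -3-18·β ≈ -96.4665, π⊥ = -3-18·β' ≈ 0.4665 ∈ [0.1, 1.1) ⇒ IN Λ
candidate 3: (m,n)=(4,17) → π∥ = 4+17·β ≈ 92.2739, π⊥ = 4+17·β' ≈ 0.7261 ∈ [0.1, 1.1) ⇒ IN Λ
candidate 4: (m,n)=(-1,-7) → π∥ = -1-7·β ≈ -37.3481, π⊥ = -1-7·β' ≈ 0.3481 ∈ [0.1, 1.1) ⇒ IN Λ
candidate 5: (m,n)=(2,2) → π∥ = 2+2·β ≈ 12.3852, π⊥ = 2+2·β' ≈ 1.6148 ∉ [0.1, 1.1) ⇒ out
candidate 6: (m,n)=(1,0) → π∥ = 1+0·β ≈ 1.0000, π⊥ = 1+0·β' ≈ 1.0000 ∈ [0.1, 1.1) ⇒ IN Λ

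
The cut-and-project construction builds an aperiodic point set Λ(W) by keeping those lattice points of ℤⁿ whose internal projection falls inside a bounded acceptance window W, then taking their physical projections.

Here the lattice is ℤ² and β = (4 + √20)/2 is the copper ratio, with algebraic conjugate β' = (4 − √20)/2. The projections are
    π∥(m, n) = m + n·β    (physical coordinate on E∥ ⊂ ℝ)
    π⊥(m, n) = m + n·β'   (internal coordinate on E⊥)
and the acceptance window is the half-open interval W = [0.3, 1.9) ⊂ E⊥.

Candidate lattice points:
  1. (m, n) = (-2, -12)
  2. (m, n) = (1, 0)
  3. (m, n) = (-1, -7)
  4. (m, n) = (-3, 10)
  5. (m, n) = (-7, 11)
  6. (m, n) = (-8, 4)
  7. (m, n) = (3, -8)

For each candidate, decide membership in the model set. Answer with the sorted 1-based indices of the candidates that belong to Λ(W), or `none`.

Compute β' = (4−√20)/2 = -0.2361, so π⊥(m,n) = m -0.2361·n.
#1 (-2,-12): internal coord -2 + (-12)·β' = +0.8328; +0.8328 ∈ [0.3, 1.9) → IN Λ
#2 (1,0): internal coord 1 + (0)·β' = +1.0000; +1.0000 ∈ [0.3, 1.9) → IN Λ
#3 (-1,-7): internal coord -1 + (-7)·β' = +0.6525; +0.6525 ∈ [0.3, 1.9) → IN Λ
#4 (-3,10): internal coord -3 + (10)·β' = -5.3607; -5.3607 ∉ [0.3, 1.9) → out
#5 (-7,11): internal coord -7 + (11)·β' = -9.5967; -9.5967 ∉ [0.3, 1.9) → out
#6 (-8,4): internal coord -8 + (4)·β' = -8.9443; -8.9443 ∉ [0.3, 1.9) → out
#7 (3,-8): internal coord 3 + (-8)·β' = +4.8885; +4.8885 ∉ [0.3, 1.9) → out

1, 2, 3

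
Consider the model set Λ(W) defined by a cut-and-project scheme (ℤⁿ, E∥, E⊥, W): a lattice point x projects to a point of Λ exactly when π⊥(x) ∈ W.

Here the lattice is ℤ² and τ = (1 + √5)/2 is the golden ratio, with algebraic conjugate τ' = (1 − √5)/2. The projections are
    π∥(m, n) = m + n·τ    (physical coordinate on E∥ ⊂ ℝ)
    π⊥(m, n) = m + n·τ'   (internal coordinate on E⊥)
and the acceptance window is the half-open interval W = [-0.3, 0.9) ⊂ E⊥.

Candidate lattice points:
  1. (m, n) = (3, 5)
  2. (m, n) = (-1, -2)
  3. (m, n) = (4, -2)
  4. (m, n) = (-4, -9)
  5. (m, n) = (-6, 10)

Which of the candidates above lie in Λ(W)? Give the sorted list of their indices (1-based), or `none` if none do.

1, 2

Compute τ' = (1−√5)/2 = -0.618034, so π⊥(m,n) = m -0.618034·n.
#1 (3,5): internal coord 3 + (5)·τ' = -0.090170; -0.090170 ∈ [-0.3, 0.9) → IN Λ
#2 (-1,-2): internal coord -1 + (-2)·τ' = +0.236068; +0.236068 ∈ [-0.3, 0.9) → IN Λ
#3 (4,-2): internal coord 4 + (-2)·τ' = +5.236068; +5.236068 ∉ [-0.3, 0.9) → out
#4 (-4,-9): internal coord -4 + (-9)·τ' = +1.562306; +1.562306 ∉ [-0.3, 0.9) → out
#5 (-6,10): internal coord -6 + (10)·τ' = -12.180340; -12.180340 ∉ [-0.3, 0.9) → out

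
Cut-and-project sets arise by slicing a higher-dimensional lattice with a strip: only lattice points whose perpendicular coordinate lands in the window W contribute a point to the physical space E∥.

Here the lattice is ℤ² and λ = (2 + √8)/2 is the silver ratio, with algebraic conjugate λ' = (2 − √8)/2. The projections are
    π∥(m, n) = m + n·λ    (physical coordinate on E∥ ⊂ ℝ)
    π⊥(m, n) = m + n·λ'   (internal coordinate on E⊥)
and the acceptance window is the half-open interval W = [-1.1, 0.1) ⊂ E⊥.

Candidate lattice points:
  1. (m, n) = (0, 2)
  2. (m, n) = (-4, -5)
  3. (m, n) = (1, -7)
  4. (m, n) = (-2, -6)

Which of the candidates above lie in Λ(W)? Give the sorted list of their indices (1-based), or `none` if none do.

Compute λ' = (2−√8)/2 = -0.41421, so π⊥(m,n) = m -0.41421·n.
#1 (0,2): internal coord 0 + (2)·λ' = -0.82843; -0.82843 ∈ [-1.1, 0.1) → IN Λ
#2 (-4,-5): internal coord -4 + (-5)·λ' = -1.92893; -1.92893 ∉ [-1.1, 0.1) → out
#3 (1,-7): internal coord 1 + (-7)·λ' = +3.89949; +3.89949 ∉ [-1.1, 0.1) → out
#4 (-2,-6): internal coord -2 + (-6)·λ' = +0.48528; +0.48528 ∉ [-1.1, 0.1) → out

1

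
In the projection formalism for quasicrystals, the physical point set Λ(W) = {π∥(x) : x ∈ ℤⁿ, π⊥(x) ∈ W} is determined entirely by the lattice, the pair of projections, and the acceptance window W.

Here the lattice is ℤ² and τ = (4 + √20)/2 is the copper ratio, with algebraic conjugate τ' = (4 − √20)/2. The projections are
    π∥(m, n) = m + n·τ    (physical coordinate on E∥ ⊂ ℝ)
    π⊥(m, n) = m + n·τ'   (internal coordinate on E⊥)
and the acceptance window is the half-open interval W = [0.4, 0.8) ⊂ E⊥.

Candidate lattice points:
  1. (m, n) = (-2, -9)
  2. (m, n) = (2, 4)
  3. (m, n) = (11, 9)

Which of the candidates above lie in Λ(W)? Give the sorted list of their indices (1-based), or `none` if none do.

none

Compute τ' = (4−√20)/2 = -0.2361, so π⊥(m,n) = m -0.2361·n.
candidate 1: (m,n)=(-2,-9) → π∥ = -2-9·τ ≈ -40.1246, π⊥ = -2-9·τ' ≈ 0.1246 ∉ [0.4, 0.8) ⇒ out
candidate 2: (m,n)=(2,4) → π∥ = 2+4·τ ≈ 18.9443, π⊥ = 2+4·τ' ≈ 1.0557 ∉ [0.4, 0.8) ⇒ out
candidate 3: (m,n)=(11,9) → π∥ = 11+9·τ ≈ 49.1246, π⊥ = 11+9·τ' ≈ 8.8754 ∉ [0.4, 0.8) ⇒ out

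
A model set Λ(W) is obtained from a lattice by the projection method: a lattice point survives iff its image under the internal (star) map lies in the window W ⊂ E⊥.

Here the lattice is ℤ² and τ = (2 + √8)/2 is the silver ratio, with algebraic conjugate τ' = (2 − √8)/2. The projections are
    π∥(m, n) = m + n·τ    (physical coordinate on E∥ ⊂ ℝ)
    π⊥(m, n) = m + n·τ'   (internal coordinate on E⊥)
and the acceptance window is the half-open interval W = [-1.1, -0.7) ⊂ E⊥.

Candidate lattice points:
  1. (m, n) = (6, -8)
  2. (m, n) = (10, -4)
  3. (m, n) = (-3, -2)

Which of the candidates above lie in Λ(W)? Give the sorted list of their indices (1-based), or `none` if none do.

none

Compute τ' = (2−√8)/2 = -0.4142, so π⊥(m,n) = m -0.4142·n.
candidate 1: (m,n)=(6,-8) → π∥ = 6-8·τ ≈ -13.3137, π⊥ = 6-8·τ' ≈ 9.3137 ∉ [-1.1, -0.7) ⇒ out
candidate 2: (m,n)=(10,-4) → π∥ = 10-4·τ ≈ 0.3431, π⊥ = 10-4·τ' ≈ 11.6569 ∉ [-1.1, -0.7) ⇒ out
candidate 3: (m,n)=(-3,-2) → π∥ = -3-2·τ ≈ -7.8284, π⊥ = -3-2·τ' ≈ -2.1716 ∉ [-1.1, -0.7) ⇒ out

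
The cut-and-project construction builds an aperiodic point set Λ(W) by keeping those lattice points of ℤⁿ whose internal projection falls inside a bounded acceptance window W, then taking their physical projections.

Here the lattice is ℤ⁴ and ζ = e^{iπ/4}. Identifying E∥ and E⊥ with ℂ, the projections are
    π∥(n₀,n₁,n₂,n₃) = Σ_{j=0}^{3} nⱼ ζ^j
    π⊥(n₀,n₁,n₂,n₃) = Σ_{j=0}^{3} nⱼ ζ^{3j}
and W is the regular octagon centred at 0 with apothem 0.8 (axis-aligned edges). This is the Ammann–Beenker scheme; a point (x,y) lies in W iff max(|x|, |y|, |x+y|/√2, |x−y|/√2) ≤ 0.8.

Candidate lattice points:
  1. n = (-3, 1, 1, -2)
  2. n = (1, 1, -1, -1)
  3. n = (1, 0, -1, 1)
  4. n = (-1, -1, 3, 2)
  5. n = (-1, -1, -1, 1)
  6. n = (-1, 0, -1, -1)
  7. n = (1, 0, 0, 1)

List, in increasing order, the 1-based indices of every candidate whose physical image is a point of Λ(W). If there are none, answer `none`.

none

With ζ = e^{iπ/4} the internal vectors are ζ^0,ζ^3,ζ^6,ζ^9.
candidate 1: n = (-3, 1, 1, -2) → π⊥ ≈ (-5.1213, -1.7071); max(|x|,|y|,|x±y|/√2) = 5.1213 > 0.8 ⇒ ∉ W
candidate 2: n = (1, 1, -1, -1) → π⊥ ≈ (-0.4142, +1.0000); max(|x|,|y|,|x±y|/√2) = 1.0000 > 0.8 ⇒ ∉ W
candidate 3: n = (1, 0, -1, 1) → π⊥ ≈ (+1.7071, +1.7071); max(|x|,|y|,|x±y|/√2) = 2.4142 > 0.8 ⇒ ∉ W
candidate 4: n = (-1, -1, 3, 2) → π⊥ ≈ (+1.1213, -2.2929); max(|x|,|y|,|x±y|/√2) = 2.4142 > 0.8 ⇒ ∉ W
candidate 5: n = (-1, -1, -1, 1) → π⊥ ≈ (+0.4142, +1.0000); max(|x|,|y|,|x±y|/√2) = 1.0000 > 0.8 ⇒ ∉ W
candidate 6: n = (-1, 0, -1, -1) → π⊥ ≈ (-1.7071, +0.2929); max(|x|,|y|,|x±y|/√2) = 1.7071 > 0.8 ⇒ ∉ W
candidate 7: n = (1, 0, 0, 1) → π⊥ ≈ (+1.7071, +0.7071); max(|x|,|y|,|x±y|/√2) = 1.7071 > 0.8 ⇒ ∉ W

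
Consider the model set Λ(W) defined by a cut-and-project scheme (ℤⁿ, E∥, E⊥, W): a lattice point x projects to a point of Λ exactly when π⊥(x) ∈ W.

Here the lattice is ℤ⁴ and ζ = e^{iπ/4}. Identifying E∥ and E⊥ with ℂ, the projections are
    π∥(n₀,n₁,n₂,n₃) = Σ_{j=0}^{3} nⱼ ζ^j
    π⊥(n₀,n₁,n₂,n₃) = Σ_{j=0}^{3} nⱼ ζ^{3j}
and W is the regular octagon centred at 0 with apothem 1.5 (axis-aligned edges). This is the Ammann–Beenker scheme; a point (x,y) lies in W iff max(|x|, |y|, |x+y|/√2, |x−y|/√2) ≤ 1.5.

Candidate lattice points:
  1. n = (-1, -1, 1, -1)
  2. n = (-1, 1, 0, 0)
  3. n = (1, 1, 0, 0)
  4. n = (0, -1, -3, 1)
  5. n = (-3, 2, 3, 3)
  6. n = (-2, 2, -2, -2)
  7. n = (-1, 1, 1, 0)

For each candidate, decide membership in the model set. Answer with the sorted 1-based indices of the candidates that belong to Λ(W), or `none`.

3

With ζ = e^{iπ/4} the internal vectors are ζ^0,ζ^3,ζ^6,ζ^9.
candidate 1: n = (-1, -1, 1, -1) → π⊥ ≈ (-1.000000, -2.414214); max(|x|,|y|,|x±y|/√2) = 2.414214 > 1.5 ⇒ ∉ W
candidate 2: n = (-1, 1, 0, 0) → π⊥ ≈ (-1.707107, +0.707107); max(|x|,|y|,|x±y|/√2) = 1.707107 > 1.5 ⇒ ∉ W
candidate 3: n = (1, 1, 0, 0) → π⊥ ≈ (+0.292893, +0.707107); max(|x|,|y|,|x±y|/√2) = 0.707107 ≤ 1.5 ⇒ ∈ W
candidate 4: n = (0, -1, -3, 1) → π⊥ ≈ (+1.414214, +3.000000); max(|x|,|y|,|x±y|/√2) = 3.121320 > 1.5 ⇒ ∉ W
candidate 5: n = (-3, 2, 3, 3) → π⊥ ≈ (-2.292893, +0.535534); max(|x|,|y|,|x±y|/√2) = 2.292893 > 1.5 ⇒ ∉ W
candidate 6: n = (-2, 2, -2, -2) → π⊥ ≈ (-4.828427, +2.000000); max(|x|,|y|,|x±y|/√2) = 4.828427 > 1.5 ⇒ ∉ W
candidate 7: n = (-1, 1, 1, 0) → π⊥ ≈ (-1.707107, -0.292893); max(|x|,|y|,|x±y|/√2) = 1.707107 > 1.5 ⇒ ∉ W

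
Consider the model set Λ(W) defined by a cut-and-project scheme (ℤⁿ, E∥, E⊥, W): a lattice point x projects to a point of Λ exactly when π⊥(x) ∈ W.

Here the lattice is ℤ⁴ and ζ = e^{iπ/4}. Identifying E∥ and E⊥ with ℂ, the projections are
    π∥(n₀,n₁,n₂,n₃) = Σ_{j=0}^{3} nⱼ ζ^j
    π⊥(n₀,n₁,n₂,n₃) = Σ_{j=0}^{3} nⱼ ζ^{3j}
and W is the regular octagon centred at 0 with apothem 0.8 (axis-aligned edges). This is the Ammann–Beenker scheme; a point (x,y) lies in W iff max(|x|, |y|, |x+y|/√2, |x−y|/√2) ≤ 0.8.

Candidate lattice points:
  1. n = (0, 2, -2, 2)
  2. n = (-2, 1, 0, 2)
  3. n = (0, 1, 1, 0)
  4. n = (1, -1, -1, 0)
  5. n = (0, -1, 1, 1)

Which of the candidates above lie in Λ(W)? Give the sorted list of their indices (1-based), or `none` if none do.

3

With ζ = e^{iπ/4} the internal vectors are ζ^0,ζ^3,ζ^6,ζ^9.
candidate 1: n = (0, 2, -2, 2) → π⊥ ≈ (+0.00000, +4.82843); max(|x|,|y|,|x±y|/√2) = 4.82843 > 0.8 ⇒ ∉ W
candidate 2: n = (-2, 1, 0, 2) → π⊥ ≈ (-1.29289, +2.12132); max(|x|,|y|,|x±y|/√2) = 2.41421 > 0.8 ⇒ ∉ W
candidate 3: n = (0, 1, 1, 0) → π⊥ ≈ (-0.70711, -0.29289); max(|x|,|y|,|x±y|/√2) = 0.70711 ≤ 0.8 ⇒ ∈ W
candidate 4: n = (1, -1, -1, 0) → π⊥ ≈ (+1.70711, +0.29289); max(|x|,|y|,|x±y|/√2) = 1.70711 > 0.8 ⇒ ∉ W
candidate 5: n = (0, -1, 1, 1) → π⊥ ≈ (+1.41421, -1.00000); max(|x|,|y|,|x±y|/√2) = 1.70711 > 0.8 ⇒ ∉ W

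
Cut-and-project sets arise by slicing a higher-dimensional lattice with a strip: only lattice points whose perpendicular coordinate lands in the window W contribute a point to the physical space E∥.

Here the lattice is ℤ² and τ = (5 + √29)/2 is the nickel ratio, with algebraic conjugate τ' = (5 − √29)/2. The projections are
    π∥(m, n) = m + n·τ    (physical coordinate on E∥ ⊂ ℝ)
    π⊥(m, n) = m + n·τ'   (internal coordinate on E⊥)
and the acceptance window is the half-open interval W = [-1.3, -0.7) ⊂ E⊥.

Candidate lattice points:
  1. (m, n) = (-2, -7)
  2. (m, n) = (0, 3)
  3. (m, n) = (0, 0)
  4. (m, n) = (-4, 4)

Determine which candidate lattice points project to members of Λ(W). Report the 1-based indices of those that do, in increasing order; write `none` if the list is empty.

none

Compute τ' = (5−√29)/2 = -0.192582, so π⊥(m,n) = m -0.192582·n.
[1] lift (-2,-7): star map gives -0.651923; window check -1.3 ≤ -0.651923 < -0.7 is false → out
[2] lift (0,3): star map gives -0.577747; window check -1.3 ≤ -0.577747 < -0.7 is false → out
[3] lift (0,0): star map gives 0.000000; window check -1.3 ≤ 0.000000 < -0.7 is false → out
[4] lift (-4,4): star map gives -4.770330; window check -1.3 ≤ -4.770330 < -0.7 is false → out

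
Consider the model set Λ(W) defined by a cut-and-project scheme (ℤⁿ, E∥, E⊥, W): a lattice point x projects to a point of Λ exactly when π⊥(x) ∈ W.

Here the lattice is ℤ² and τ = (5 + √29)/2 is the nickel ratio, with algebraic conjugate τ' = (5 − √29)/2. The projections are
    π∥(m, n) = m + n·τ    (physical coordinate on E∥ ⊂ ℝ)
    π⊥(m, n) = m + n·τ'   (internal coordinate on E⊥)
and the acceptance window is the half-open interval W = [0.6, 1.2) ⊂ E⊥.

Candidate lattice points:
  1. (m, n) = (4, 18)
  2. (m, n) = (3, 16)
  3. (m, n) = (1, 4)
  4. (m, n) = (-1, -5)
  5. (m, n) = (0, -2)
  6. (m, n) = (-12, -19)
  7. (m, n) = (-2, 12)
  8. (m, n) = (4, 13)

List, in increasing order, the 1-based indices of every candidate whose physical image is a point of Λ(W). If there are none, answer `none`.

none

Numerically τ ≈ 5.19258 and τ' = −1/τ ≈ -0.19258.
candidate 1: (m,n)=(4,18) → π∥ = 4+18·τ ≈ 97.46648, π⊥ = 4+18·τ' ≈ 0.53352 ∉ [0.6, 1.2) ⇒ out
candidate 2: (m,n)=(3,16) → π∥ = 3+16·τ ≈ 86.08132, π⊥ = 3+16·τ' ≈ -0.08132 ∉ [0.6, 1.2) ⇒ out
candidate 3: (m,n)=(1,4) → π∥ = 1+4·τ ≈ 21.77033, π⊥ = 1+4·τ' ≈ 0.22967 ∉ [0.6, 1.2) ⇒ out
candidate 4: (m,n)=(-1,-5) → π∥ = -1-5·τ ≈ -26.96291, π⊥ = -1-5·τ' ≈ -0.03709 ∉ [0.6, 1.2) ⇒ out
candidate 5: (m,n)=(0,-2) → π∥ = 0-2·τ ≈ -10.38516, π⊥ = 0-2·τ' ≈ 0.38516 ∉ [0.6, 1.2) ⇒ out
candidate 6: (m,n)=(-12,-19) → π∥ = -12-19·τ ≈ -110.65907, π⊥ = -12-19·τ' ≈ -8.34093 ∉ [0.6, 1.2) ⇒ out
candidate 7: (m,n)=(-2,12) → π∥ = -2+12·τ ≈ 60.31099, π⊥ = -2+12·τ' ≈ -4.31099 ∉ [0.6, 1.2) ⇒ out
candidate 8: (m,n)=(4,13) → π∥ = 4+13·τ ≈ 71.50357, π⊥ = 4+13·τ' ≈ 1.49643 ∉ [0.6, 1.2) ⇒ out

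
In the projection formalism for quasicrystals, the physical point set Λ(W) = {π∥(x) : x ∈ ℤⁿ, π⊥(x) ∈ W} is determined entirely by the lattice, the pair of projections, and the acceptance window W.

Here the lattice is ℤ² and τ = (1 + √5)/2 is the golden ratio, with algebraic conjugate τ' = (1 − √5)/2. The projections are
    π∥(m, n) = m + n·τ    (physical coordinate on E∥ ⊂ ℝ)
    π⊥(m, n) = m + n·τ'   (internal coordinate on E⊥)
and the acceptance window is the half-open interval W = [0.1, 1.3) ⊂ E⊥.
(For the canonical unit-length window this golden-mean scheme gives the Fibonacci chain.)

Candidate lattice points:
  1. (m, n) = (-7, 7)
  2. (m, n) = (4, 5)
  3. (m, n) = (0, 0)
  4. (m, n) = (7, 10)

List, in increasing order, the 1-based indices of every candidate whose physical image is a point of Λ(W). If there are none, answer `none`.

Numerically τ ≈ 1.61803 and τ' = −1/τ ≈ -0.61803.
#1 (-7,7): internal coord -7 + (7)·τ' = -11.32624; -11.32624 ∉ [0.1, 1.3) → out
#2 (4,5): internal coord 4 + (5)·τ' = +0.90983; +0.90983 ∈ [0.1, 1.3) → IN Λ
#3 (0,0): internal coord 0 + (0)·τ' = +0.00000; +0.00000 ∉ [0.1, 1.3) → out
#4 (7,10): internal coord 7 + (10)·τ' = +0.81966; +0.81966 ∈ [0.1, 1.3) → IN Λ

2, 4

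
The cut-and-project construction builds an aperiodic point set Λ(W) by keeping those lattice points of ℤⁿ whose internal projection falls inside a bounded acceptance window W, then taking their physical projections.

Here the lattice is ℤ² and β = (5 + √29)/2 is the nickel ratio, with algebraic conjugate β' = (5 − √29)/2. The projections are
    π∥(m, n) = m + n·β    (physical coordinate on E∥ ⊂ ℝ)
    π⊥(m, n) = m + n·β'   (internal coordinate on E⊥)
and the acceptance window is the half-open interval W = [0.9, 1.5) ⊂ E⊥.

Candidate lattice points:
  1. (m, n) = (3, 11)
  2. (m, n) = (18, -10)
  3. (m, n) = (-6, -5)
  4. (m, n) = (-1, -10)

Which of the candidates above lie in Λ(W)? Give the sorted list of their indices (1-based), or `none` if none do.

4

Compute β' = (5−√29)/2 = -0.1926, so π⊥(m,n) = m -0.1926·n.
[1] lift (3,11): star map gives 0.8816; window check 0.9 ≤ 0.8816 < 1.5 is false → out
[2] lift (18,-10): star map gives 19.9258; window check 0.9 ≤ 19.9258 < 1.5 is false → out
[3] lift (-6,-5): star map gives -5.0371; window check 0.9 ≤ -5.0371 < 1.5 is false → out
[4] lift (-1,-10): star map gives 0.9258; window check 0.9 ≤ 0.9258 < 1.5 is true → IN Λ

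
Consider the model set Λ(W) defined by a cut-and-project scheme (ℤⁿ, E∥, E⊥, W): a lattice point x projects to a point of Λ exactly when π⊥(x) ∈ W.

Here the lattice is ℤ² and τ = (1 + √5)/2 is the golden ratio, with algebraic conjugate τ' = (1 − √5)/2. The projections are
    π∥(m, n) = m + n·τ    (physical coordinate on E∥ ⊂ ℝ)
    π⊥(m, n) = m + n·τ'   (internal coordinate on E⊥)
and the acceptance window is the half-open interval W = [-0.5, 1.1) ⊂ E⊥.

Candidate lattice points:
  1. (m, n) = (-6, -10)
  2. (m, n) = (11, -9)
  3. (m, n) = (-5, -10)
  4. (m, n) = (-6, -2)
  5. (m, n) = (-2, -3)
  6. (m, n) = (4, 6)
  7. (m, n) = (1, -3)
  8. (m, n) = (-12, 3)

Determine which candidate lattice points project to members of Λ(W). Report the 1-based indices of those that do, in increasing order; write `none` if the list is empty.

1, 5, 6

Compute τ' = (1−√5)/2 = -0.618034, so π⊥(m,n) = m -0.618034·n.
#1 (-6,-10): internal coord -6 + (-10)·τ' = +0.180340; +0.180340 ∈ [-0.5, 1.1) → IN Λ
#2 (11,-9): internal coord 11 + (-9)·τ' = +16.562306; +16.562306 ∉ [-0.5, 1.1) → out
#3 (-5,-10): internal coord -5 + (-10)·τ' = +1.180340; +1.180340 ∉ [-0.5, 1.1) → out
#4 (-6,-2): internal coord -6 + (-2)·τ' = -4.763932; -4.763932 ∉ [-0.5, 1.1) → out
#5 (-2,-3): internal coord -2 + (-3)·τ' = -0.145898; -0.145898 ∈ [-0.5, 1.1) → IN Λ
#6 (4,6): internal coord 4 + (6)·τ' = +0.291796; +0.291796 ∈ [-0.5, 1.1) → IN Λ
#7 (1,-3): internal coord 1 + (-3)·τ' = +2.854102; +2.854102 ∉ [-0.5, 1.1) → out
#8 (-12,3): internal coord -12 + (3)·τ' = -13.854102; -13.854102 ∉ [-0.5, 1.1) → out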